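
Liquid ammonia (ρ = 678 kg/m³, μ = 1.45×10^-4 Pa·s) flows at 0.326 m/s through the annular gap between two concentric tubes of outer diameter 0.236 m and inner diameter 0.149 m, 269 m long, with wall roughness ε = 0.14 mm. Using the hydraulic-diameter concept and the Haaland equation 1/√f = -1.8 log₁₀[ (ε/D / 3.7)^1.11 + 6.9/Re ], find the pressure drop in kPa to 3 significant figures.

ΔP ≈ 2.62 kPa

Hydraulic diameter D_h = 4A/P = D_o - D_i = 0.236 - 0.149 = 0.087 m.
Re = ρVD_h/μ = 678·0.326·0.087/0.000145 = 1.326e+05.
ε/D_h = 0.00014/0.087 = 0.00161; Haaland gives 1/√f = -1.8 log₁₀[0.000186+5.2e-05] = 6.523, so f = 0.0235.
ΔP = f(L/D_h)(ρV²/2) = 0.0235·269/0.087·36.03 = 2618 Pa.
ΔP = 2.62 kPa.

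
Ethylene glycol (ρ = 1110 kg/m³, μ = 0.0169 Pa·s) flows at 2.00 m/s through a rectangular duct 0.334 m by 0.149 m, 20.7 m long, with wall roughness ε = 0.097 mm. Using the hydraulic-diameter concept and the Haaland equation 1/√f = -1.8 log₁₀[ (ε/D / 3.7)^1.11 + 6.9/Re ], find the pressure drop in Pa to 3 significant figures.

ΔP ≈ 5560 Pa

Hydraulic diameter D_h = 4A/P = 4·(0.334·0.149)/(2·(0.334+0.149)) = 0.1991/0.966 = 0.2061 m.
Re = ρVD_h/μ = 1110·2·0.2061/0.0169 = 2.707e+04.
ε/D_h = 9.7e-05/0.2061 = 0.000471; Haaland gives 1/√f = -1.8 log₁₀[4.74e-05+0.000255] = 6.335, so f = 0.02492.
ΔP = f(L/D_h)(ρV²/2) = 0.02492·20.7/0.2061·2220 = 5556 Pa.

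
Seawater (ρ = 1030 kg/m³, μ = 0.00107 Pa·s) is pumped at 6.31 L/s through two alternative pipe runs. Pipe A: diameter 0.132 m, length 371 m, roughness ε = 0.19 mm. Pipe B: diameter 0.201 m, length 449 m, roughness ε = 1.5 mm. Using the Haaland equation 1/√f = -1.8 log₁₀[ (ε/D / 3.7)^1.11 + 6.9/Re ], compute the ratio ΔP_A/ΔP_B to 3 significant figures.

Pipe A: V = Q/A = 0.00631/0.01368 = 0.4611 m/s; Re = 5.859e+04; ε/D = 0.00144; Haaland → f = 0.02449; ΔP_A = f(L/D)(ρV²/2) = 7536 Pa.
Pipe B: V = Q/A = 0.00631/0.03173 = 0.1989 m/s; Re = 3.848e+04; ε/D = 0.00746; Haaland → f = 0.03616; ΔP_B = f(L/D)(ρV²/2) = 1645 Pa.
ΔP_A/ΔP_B = 7536/1645 = 4.58.

ΔP_A/ΔP_B ≈ 4.58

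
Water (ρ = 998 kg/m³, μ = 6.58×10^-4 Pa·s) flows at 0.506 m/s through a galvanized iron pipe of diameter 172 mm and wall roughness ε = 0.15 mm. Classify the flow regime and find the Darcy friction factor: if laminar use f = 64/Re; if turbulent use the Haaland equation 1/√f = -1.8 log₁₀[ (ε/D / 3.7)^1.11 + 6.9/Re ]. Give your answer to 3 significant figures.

Re = ρVD/μ = 998·0.506·0.172/0.000658 = 1.32e+05.
Re > 4000 → turbulent. ε/D = 0.00015/0.172 = 0.000872; Haaland: 1/√f = -1.8 log₁₀[9.4e-05 + 5.23e-05] = 6.902, so f = 0.02099.

f ≈ 0.0210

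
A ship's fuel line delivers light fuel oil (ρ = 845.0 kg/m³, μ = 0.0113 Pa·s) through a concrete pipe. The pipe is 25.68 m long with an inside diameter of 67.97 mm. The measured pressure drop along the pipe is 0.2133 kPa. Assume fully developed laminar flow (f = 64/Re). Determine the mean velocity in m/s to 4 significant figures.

V ≈ 0.1061 m/s

For laminar flow, f = 64/Re with Re = ρVD/μ, so Darcy-Weisbach reduces to ΔP = 32μLV/D². Solving for V: V = ΔP·D²/(32μL) = 213.3·(0.06797)²/(32·0.0113·25.68) = 0.1061 m/s.
Check: Re = ρVD/μ = 845·0.1061·0.06797/0.0113 = 539.4 < 2300, so the laminar assumption holds.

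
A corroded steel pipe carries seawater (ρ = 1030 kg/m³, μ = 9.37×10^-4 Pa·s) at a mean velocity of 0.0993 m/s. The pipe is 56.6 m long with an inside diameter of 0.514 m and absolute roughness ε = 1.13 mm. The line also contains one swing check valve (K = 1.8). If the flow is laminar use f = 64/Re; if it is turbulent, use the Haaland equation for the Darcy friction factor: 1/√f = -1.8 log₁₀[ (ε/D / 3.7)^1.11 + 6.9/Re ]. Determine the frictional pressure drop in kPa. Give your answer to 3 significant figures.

ΔP ≈ 0.0239 kPa

Reynolds number Re = ρVD/μ = 1030 · 0.0993 · 0.514 / 0.000937 = 5.611e+04.
Re > 4000 → turbulent. Relative roughness ε/D = 0.00113/0.514 = 0.0022. Haaland: 1/√f = -1.8 log₁₀[(0.0022/3.7)^1.11 + 6.9/5.611e+04] = -1.8 log₁₀[0.000262 + 0.000123] = 6.145, so f = 0.02648.
Total minor-loss coefficient ΣK = 1·1.8 = 1.8.
ΔP = [f·L/D + ΣK]·(ρV²/2) = [0.02648·56.6/0.514 + 1.8]·(1030·0.0993²/2) = [2.916 + 1.8]·5.078 = 23.95 Pa.
ΔP = 23.95 Pa = 0.0239 kPa.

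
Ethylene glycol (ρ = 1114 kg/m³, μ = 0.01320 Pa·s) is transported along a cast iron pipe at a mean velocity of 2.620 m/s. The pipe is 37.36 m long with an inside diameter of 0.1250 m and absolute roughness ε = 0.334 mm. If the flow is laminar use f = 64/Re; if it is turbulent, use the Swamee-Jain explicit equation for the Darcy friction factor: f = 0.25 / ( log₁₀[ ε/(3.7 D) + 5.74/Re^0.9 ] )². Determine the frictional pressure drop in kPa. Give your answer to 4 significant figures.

ΔP ≈ 34.30 kPa

Reynolds number Re = ρVD/μ = 1114 · 2.62 · 0.125 / 0.0132 = 2.764e+04.
Re > 4000 → turbulent. Relative roughness ε/D = 0.000334/0.125 = 0.00267. Swamee-Jain: f = 0.25/(log₁₀[0.00267/3.7 + 5.74/2.764e+04^0.9])² = 0.25/(log₁₀[0.000722 + 0.000577])² = 0.25/(-2.886)² = 0.03001.
Darcy-Weisbach: ΔP = f(L/D)(ρV²/2) = 0.03001·(37.36/0.125)·(1114·2.62²/2) = 0.03001·298.9·3823 = 3.43e+04 Pa.
ΔP = 3.43e+04 Pa = 34.30 kPa.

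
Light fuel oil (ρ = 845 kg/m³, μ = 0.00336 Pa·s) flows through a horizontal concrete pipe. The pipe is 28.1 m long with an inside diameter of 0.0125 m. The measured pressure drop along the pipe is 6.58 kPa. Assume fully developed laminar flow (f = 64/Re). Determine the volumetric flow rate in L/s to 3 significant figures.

Q ≈ 0.0418 L/s

For laminar flow, f = 64/Re with Re = ρVD/μ, so Darcy-Weisbach reduces to ΔP = 32μLV/D². Solving for V: V = ΔP·D²/(32μL) = 6580·(0.0125)²/(32·0.00336·28.1) = 0.3403 m/s.
Check: Re = ρVD/μ = 845·0.3403·0.0125/0.00336 = 1070 < 2300, so the laminar assumption holds.
Q = V·A = 0.3403·(π/4·0.0125²) = 4.176e-05 m³/s = 0.0418 L/s.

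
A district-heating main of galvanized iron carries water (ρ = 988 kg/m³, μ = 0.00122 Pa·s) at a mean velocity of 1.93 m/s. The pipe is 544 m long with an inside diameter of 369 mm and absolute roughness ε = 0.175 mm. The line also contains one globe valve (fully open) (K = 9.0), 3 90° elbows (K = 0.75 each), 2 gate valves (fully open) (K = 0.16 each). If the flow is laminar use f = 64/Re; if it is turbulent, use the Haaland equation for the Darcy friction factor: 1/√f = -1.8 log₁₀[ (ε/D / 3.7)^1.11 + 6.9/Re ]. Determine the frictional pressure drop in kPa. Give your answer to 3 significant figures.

ΔP ≈ 68.2 kPa

Reynolds number Re = ρVD/μ = 988 · 1.93 · 0.369 / 0.00122 = 5.767e+05.
Re > 4000 → turbulent. Relative roughness ε/D = 0.000175/0.369 = 0.000474. Haaland: 1/√f = -1.8 log₁₀[(0.000474/3.7)^1.11 + 6.9/5.767e+05] = -1.8 log₁₀[4.78e-05 + 1.2e-05] = 7.602, so f = 0.0173.
Total minor-loss coefficient ΣK = 1·9 + 3·0.75 + 2·0.16 = 11.6.
ΔP = [f·L/D + ΣK]·(ρV²/2) = [0.0173·544/0.369 + 11.6]·(988·1.93²/2) = [25.51 + 11.6]·1840 = 6.823e+04 Pa.
ΔP = 6.823e+04 Pa = 68.2 kPa.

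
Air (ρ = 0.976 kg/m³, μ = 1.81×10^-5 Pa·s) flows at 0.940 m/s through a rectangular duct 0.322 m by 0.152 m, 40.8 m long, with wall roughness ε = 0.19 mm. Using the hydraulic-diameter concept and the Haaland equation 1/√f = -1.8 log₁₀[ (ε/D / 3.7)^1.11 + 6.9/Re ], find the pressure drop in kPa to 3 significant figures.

ΔP ≈ 0.00270 kPa

Hydraulic diameter D_h = 4A/P = 4·(0.322·0.152)/(2·(0.322+0.152)) = 0.1958/0.948 = 0.2065 m.
Re = ρVD_h/μ = 0.976·0.94·0.2065/1.81e-05 = 1.047e+04.
ε/D_h = 0.00019/0.2065 = 0.00092; Haaland gives 1/√f = -1.8 log₁₀[9.98e-05+0.000659] = 5.616, so f = 0.03171.
ΔP = f(L/D_h)(ρV²/2) = 0.03171·40.8/0.2065·0.4312 = 2.701 Pa.
ΔP = 0.00270 kPa.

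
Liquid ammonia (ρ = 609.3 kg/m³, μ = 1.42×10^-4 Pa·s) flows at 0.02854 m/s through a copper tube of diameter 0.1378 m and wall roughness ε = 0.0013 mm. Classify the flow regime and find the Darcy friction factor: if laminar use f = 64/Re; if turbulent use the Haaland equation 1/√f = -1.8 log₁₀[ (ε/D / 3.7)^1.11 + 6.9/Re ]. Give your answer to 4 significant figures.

Re = ρVD/μ = 609.3·0.02854·0.1378/0.000142 = 1.688e+04.
Re > 4000 → turbulent. ε/D = 1.3e-06/0.1378 = 9.43e-06; Haaland: 1/√f = -1.8 log₁₀[6.18e-07 + 0.000409] = 6.098, so f = 0.02689.

f ≈ 0.02689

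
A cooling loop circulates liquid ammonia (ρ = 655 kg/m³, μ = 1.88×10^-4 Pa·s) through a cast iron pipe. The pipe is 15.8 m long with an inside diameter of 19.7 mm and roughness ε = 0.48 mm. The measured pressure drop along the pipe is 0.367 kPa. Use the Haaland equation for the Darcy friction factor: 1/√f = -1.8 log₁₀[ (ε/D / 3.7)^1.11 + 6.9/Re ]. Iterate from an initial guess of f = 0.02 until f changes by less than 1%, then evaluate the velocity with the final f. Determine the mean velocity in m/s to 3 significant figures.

Rearranging Darcy-Weisbach: V = √(2·ΔP·D/(f·L·ρ)). With ε/D = 0.00048/0.0197 = 0.0244, iterate starting from f = 0.02:
  f = 0.02 → V = √(2·367·0.0197/(0.02·15.8·655)) = 0.2643 m/s; Re = ρVD/μ = 1.814e+04; f → 0.05449
  f = 0.05449 → V = 0.1601 m/s; Re = 1.099e+04; f → 0.05566
  f = 0.05566 → V = 0.1584 m/s; Re = 1.087e+04; f → 0.05569
Converged (Δf/f < 1%). With the final f = 0.05569: V = √(2·367·0.0197/(0.05569·15.8·655)) = 0.1584 m/s.

V ≈ 0.158 m/s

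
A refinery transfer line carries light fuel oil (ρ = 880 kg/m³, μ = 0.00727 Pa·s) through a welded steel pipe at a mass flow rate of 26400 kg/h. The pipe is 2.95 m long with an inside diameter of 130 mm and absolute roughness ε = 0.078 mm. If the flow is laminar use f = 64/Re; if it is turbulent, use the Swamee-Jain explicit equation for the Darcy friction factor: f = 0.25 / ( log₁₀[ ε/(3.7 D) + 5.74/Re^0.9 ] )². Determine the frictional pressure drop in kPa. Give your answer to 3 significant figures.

ṁ = 26400 kg/h = 26400/3600 = 7.333 kg/s.
A = πD²/4 = π(0.13)²/4 = 0.01327 m²; mean velocity V = ṁ/(ρA) = 7.333/(880 · 0.01327) = 0.6278 m/s.
Reynolds number Re = ρVD/μ = 880 · 0.6278 · 0.13 / 0.00727 = 9879.
Re > 4000 → turbulent. Relative roughness ε/D = 7.8e-05/0.13 = 0.0006. Swamee-Jain: f = 0.25/(log₁₀[0.0006/3.7 + 5.74/9879^0.9])² = 0.25/(log₁₀[0.000162 + 0.00146])² = 0.25/(-2.791)² = 0.0321.
Darcy-Weisbach: ΔP = f(L/D)(ρV²/2) = 0.0321·(2.95/0.13)·(880·0.6278²/2) = 0.0321·22.69·173.4 = 126.4 Pa.
ΔP = 126.4 Pa = 0.126 kPa.

ΔP ≈ 0.126 kPa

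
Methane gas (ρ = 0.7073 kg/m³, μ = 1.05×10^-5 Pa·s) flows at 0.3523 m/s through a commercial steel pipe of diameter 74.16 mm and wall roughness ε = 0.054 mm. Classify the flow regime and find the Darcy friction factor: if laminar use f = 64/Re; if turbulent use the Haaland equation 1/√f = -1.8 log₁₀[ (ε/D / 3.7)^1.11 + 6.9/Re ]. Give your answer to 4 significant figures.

Re = ρVD/μ = 0.7073·0.3523·0.07416/1.05e-05 = 1760.
Re < 2300 → laminar, so f = 64/Re = 0.03636 (roughness is irrelevant in laminar flow).

f ≈ 0.03636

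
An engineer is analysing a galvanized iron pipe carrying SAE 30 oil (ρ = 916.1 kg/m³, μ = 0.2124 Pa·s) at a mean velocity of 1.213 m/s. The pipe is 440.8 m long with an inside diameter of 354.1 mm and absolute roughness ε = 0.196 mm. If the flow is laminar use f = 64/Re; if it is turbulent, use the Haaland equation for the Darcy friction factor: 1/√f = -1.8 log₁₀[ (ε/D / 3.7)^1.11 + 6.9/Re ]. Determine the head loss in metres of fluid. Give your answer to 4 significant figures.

h_f ≈ 3.225 m

Reynolds number Re = ρVD/μ = 916.1 · 1.213 · 0.3541 / 0.212 = 1853.
Re < 2300 → laminar flow, so f = 64/Re = 64/1853 = 0.03455 (the turbulent correlation is not needed).
Darcy-Weisbach: ΔP = f(L/D)(ρV²/2) = 0.03455·(440.8/0.3541)·(916.1·1.213²/2) = 0.03455·1245·674 = 2.898e+04 Pa.
Head loss h_f = ΔP/(ρg) = 2.898e+04/(916.1·9.81) = 3.225 m.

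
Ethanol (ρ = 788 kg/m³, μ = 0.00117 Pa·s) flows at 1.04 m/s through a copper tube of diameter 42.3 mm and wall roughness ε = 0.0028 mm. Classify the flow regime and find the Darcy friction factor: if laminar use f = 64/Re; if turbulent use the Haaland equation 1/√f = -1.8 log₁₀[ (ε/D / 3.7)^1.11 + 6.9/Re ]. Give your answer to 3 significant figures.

Re = ρVD/μ = 788·1.04·0.0423/0.00117 = 2.963e+04.
Re > 4000 → turbulent. ε/D = 2.8e-06/0.0423 = 6.62e-05; Haaland: 1/√f = -1.8 log₁₀[5.38e-06 + 0.000233] = 6.521, so f = 0.02351.

f ≈ 0.0235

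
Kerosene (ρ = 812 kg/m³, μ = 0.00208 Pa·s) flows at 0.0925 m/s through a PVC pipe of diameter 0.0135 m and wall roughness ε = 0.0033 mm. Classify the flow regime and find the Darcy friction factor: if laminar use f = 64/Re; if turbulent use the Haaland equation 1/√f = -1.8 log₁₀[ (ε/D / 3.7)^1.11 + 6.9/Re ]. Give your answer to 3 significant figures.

f ≈ 0.131

Re = ρVD/μ = 812·0.0925·0.0135/0.00208 = 487.5.
Re < 2300 → laminar, so f = 64/Re = 0.1313 (roughness is irrelevant in laminar flow).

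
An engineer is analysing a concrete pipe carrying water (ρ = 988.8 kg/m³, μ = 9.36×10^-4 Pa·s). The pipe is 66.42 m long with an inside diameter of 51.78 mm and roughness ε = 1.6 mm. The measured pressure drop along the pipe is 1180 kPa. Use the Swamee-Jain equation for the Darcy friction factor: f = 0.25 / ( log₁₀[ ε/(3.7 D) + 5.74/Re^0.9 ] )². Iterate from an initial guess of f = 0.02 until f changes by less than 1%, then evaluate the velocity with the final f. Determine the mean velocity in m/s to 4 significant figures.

V ≈ 5.660 m/s

Rearranging Darcy-Weisbach: V = √(2·ΔP·D/(f·L·ρ)). With ε/D = 0.0016/0.05178 = 0.0309, iterate starting from f = 0.02:
  f = 0.02 → V = √(2·1.18e+06·0.05178/(0.02·66.42·988.8)) = 9.645 m/s; Re = ρVD/μ = 5.276e+05; f → 0.058
  f = 0.058 → V = 5.664 m/s; Re = 3.098e+05; f → 0.05807
Converged (Δf/f < 1%). With the final f = 0.05807: V = √(2·1.18e+06·0.05178/(0.05807·66.42·988.8)) = 5.66 m/s.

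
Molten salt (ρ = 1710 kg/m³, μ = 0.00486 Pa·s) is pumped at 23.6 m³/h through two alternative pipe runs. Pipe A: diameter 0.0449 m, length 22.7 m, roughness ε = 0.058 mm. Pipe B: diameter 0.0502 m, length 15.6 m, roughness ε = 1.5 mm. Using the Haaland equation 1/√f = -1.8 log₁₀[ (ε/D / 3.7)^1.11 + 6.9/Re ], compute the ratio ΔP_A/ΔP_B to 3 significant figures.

Pipe A: V = Q/A = 0.006556/0.001583 = 4.14 m/s; Re = 6.541e+04; ε/D = 0.00129; Haaland → f = 0.02381; ΔP_A = f(L/D)(ρV²/2) = 1.764e+05 Pa.
Pipe B: V = Q/A = 0.006556/0.001979 = 3.312 m/s; Re = 5.85e+04; ε/D = 0.0299; Haaland → f = 0.05772; ΔP_B = f(L/D)(ρV²/2) = 1.682e+05 Pa.
ΔP_A/ΔP_B = 1.764e+05/1.682e+05 = 1.05.

ΔP_A/ΔP_B ≈ 1.05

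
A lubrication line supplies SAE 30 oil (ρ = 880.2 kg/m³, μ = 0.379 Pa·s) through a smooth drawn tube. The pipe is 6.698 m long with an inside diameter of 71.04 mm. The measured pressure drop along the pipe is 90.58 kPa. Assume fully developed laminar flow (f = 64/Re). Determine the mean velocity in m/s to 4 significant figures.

For laminar flow, f = 64/Re with Re = ρVD/μ, so Darcy-Weisbach reduces to ΔP = 32μLV/D². Solving for V: V = ΔP·D²/(32μL) = 9.058e+04·(0.07104)²/(32·0.379·6.698) = 5.627 m/s.
Check: Re = ρVD/μ = 880.2·5.627·0.07104/0.379 = 928.4 < 2300, so the laminar assumption holds.

V ≈ 5.627 m/s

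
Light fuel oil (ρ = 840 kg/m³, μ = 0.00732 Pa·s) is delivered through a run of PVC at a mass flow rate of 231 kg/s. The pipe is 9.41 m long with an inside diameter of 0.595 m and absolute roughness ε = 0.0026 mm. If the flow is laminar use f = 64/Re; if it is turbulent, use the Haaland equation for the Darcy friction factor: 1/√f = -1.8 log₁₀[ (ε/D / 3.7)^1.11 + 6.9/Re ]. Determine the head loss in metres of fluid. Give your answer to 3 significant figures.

A = πD²/4 = π(0.595)²/4 = 0.2781 m²; mean velocity V = ṁ/(ρA) = 231/(840 · 0.2781) = 0.989 m/s.
Reynolds number Re = ρVD/μ = 840 · 0.989 · 0.595 / 0.00732 = 6.753e+04.
Re > 4000 → turbulent. Relative roughness ε/D = 2.6e-06/0.595 = 4.37e-06. Haaland: 1/√f = -1.8 log₁₀[(4.37e-06/3.7)^1.11 + 6.9/6.753e+04] = -1.8 log₁₀[2.63e-07 + 0.000102] = 7.181, so f = 0.01939.
Darcy-Weisbach: ΔP = f(L/D)(ρV²/2) = 0.01939·(9.41/0.595)·(840·0.989²/2) = 0.01939·15.82·410.8 = 126 Pa.
Head loss h_f = ΔP/(ρg) = 126/(840·9.81) = 0.0153 m.

h_f ≈ 0.0153 m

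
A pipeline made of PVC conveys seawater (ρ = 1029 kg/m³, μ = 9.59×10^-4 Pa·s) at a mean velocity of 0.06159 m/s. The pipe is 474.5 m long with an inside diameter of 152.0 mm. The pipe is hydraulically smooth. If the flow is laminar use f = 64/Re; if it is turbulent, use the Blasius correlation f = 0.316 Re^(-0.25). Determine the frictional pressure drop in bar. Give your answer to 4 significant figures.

Reynolds number Re = ρVD/μ = 1029 · 0.06159 · 0.152 / 0.000959 = 1.005e+04.
Re > 4000 → turbulent. Smooth-pipe (Blasius): f = 0.316 Re^(-0.25) = 0.316/(1.005e+04)^0.25 = 0.03156.
Darcy-Weisbach: ΔP = f(L/D)(ρV²/2) = 0.03156·(474.5/0.152)·(1029·0.06159²/2) = 0.03156·3122·1.952 = 192.3 Pa.
ΔP = 192.3 Pa = 0.001923 bar.

ΔP ≈ 0.001923 bar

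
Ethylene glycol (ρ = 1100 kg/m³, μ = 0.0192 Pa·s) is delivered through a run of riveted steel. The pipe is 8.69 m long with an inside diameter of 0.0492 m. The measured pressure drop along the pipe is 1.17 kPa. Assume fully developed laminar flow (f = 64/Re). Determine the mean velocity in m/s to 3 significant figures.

For laminar flow, f = 64/Re with Re = ρVD/μ, so Darcy-Weisbach reduces to ΔP = 32μLV/D². Solving for V: V = ΔP·D²/(32μL) = 1170·(0.0492)²/(32·0.0192·8.69) = 0.5305 m/s.
Check: Re = ρVD/μ = 1100·0.5305·0.0492/0.0192 = 1495 < 2300, so the laminar assumption holds.

V ≈ 0.530 m/s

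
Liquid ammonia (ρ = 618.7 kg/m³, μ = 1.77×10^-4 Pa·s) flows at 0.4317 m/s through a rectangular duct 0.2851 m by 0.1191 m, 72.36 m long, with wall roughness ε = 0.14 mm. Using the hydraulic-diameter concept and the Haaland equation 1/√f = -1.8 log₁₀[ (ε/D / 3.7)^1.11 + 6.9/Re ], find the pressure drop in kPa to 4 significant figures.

Hydraulic diameter D_h = 4A/P = 4·(0.2851·0.1191)/(2·(0.2851+0.1191)) = 0.1358/0.8084 = 0.168 m.
Re = ρVD_h/μ = 618.7·0.4317·0.168/0.000177 = 2.535e+05.
ε/D_h = 0.00014/0.168 = 0.000833; Haaland gives 1/√f = -1.8 log₁₀[8.94e-05+2.72e-05] = 7.08, so f = 0.01995.
ΔP = f(L/D_h)(ρV²/2) = 0.01995·72.36/0.168·57.65 = 495.4 Pa.
ΔP = 0.4954 kPa.

ΔP ≈ 0.4954 kPa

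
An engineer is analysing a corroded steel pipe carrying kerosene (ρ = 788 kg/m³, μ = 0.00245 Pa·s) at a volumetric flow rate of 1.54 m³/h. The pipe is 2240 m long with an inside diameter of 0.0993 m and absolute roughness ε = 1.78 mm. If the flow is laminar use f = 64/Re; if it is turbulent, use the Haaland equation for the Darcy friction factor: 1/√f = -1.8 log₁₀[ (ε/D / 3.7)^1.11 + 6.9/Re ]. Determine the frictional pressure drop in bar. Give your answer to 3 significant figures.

Q = 1.54 m³/h = 1.54/3600 = 0.0004278 m³/s.
Cross-sectional area A = πD²/4 = π(0.0993)²/4 = 0.007744 m²; mean velocity V = Q/A = 0.0004278/0.007744 = 0.05524 m/s.
Reynolds number Re = ρVD/μ = 788 · 0.05524 · 0.0993 / 0.00245 = 1764.
Re < 2300 → laminar flow, so f = 64/Re = 64/1764 = 0.03628 (the turbulent correlation is not needed).
Darcy-Weisbach: ΔP = f(L/D)(ρV²/2) = 0.03628·(2240/0.0993)·(788·0.05524²/2) = 0.03628·2.256e+04·1.202 = 983.8 Pa.
ΔP = 983.8 Pa = 0.00984 bar.

ΔP ≈ 0.00984 bar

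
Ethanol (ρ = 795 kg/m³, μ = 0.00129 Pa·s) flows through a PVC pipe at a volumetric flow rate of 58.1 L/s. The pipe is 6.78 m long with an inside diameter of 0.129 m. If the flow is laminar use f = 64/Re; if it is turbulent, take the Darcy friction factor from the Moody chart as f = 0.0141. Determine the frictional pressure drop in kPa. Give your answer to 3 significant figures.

Q = 58.1 L/s = 58.1/1000 = 0.0581 m³/s.
Cross-sectional area A = πD²/4 = π(0.129)²/4 = 0.01307 m²; mean velocity V = Q/A = 0.0581/0.01307 = 4.445 m/s.
Reynolds number Re = ρVD/μ = 795 · 4.445 · 0.129 / 0.00129 = 3.534e+05.
Re > 4000 → turbulent; use the Moody-chart value f = 0.0141.
Darcy-Weisbach: ΔP = f(L/D)(ρV²/2) = 0.0141·(6.78/0.129)·(795·4.445²/2) = 0.0141·52.56·7855 = 5821 Pa.
ΔP = 5821 Pa = 5.82 kPa.

ΔP ≈ 5.82 kPa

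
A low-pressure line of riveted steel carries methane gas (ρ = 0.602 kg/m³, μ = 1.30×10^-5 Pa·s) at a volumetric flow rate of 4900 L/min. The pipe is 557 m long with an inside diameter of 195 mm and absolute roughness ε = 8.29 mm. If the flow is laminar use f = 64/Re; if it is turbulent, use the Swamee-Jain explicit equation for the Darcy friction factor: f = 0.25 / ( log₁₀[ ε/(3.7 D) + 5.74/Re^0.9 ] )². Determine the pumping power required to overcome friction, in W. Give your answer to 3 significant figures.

P ≈ 35.7 W

Q = 4900 L/min = 4900/60000 = 0.08167 m³/s.
Cross-sectional area A = πD²/4 = π(0.195)²/4 = 0.02986 m²; mean velocity V = Q/A = 0.08167/0.02986 = 2.735 m/s.
Reynolds number Re = ρVD/μ = 0.602 · 2.735 · 0.195 / 1.3e-05 = 2.469e+04.
Re > 4000 → turbulent. Relative roughness ε/D = 0.00829/0.195 = 0.0425. Swamee-Jain: f = 0.25/(log₁₀[0.0425/3.7 + 5.74/2.469e+04^0.9])² = 0.25/(log₁₀[0.0115 + 0.000639])² = 0.25/(-1.916)² = 0.06809.
Darcy-Weisbach: ΔP = f(L/D)(ρV²/2) = 0.06809·(557/0.195)·(0.602·2.735²/2) = 0.06809·2856·2.251 = 437.8 Pa.
Pumping power P = QΔP = 0.08167·437.8 = 35.75 W = 35.7 W.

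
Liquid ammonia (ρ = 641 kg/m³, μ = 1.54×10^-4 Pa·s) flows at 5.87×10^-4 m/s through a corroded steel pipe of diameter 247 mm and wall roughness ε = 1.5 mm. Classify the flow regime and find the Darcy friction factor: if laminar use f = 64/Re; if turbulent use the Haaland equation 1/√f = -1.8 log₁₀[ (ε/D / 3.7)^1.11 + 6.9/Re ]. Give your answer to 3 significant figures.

f ≈ 0.106

Re = ρVD/μ = 641·0.000587·0.247/0.000154 = 603.5.
Re < 2300 → laminar, so f = 64/Re = 0.106 (roughness is irrelevant in laminar flow).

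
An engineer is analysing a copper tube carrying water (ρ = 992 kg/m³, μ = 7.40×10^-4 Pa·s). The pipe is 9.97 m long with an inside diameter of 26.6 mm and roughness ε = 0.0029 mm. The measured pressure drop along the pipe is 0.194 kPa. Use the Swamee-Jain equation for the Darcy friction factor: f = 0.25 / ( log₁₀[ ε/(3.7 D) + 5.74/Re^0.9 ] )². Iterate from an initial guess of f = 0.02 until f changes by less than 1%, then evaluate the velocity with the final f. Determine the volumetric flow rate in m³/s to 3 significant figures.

Q ≈ 9.48×10^-5 m³/s

Rearranging Darcy-Weisbach: V = √(2·ΔP·D/(f·L·ρ)). With ε/D = 2.9e-06/0.0266 = 0.000109, iterate starting from f = 0.02:
  f = 0.02 → V = √(2·194·0.0266/(0.02·9.97·992)) = 0.2284 m/s; Re = ρVD/μ = 8145; f → 0.03297
  f = 0.03297 → V = 0.1779 m/s; Re = 6344; f → 0.0354
  f = 0.0354 → V = 0.1717 m/s; Re = 6122; f → 0.03577
  f = 0.03577 → V = 0.1708 m/s; Re = 6090; f → 0.03583
Converged (Δf/f < 1%). With the final f = 0.03583: V = √(2·194·0.0266/(0.03583·9.97·992)) = 0.1707 m/s.
Q = V·A = 0.1707·(π/4·0.0266²) = 9.484e-05 m³/s = 9.48×10^-5 m³/s.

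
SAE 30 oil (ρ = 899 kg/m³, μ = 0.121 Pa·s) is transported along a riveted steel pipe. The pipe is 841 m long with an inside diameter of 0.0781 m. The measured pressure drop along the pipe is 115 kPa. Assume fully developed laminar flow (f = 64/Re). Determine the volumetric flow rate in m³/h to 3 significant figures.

For laminar flow, f = 64/Re with Re = ρVD/μ, so Darcy-Weisbach reduces to ΔP = 32μLV/D². Solving for V: V = ΔP·D²/(32μL) = 1.15e+05·(0.0781)²/(32·0.121·841) = 0.2154 m/s.
Check: Re = ρVD/μ = 899·0.2154·0.0781/0.121 = 125 < 2300, so the laminar assumption holds.
Q = V·A = 0.2154·(π/4·0.0781²) = 0.001032 m³/s = 3.72 m³/h.

Q ≈ 3.72 m³/h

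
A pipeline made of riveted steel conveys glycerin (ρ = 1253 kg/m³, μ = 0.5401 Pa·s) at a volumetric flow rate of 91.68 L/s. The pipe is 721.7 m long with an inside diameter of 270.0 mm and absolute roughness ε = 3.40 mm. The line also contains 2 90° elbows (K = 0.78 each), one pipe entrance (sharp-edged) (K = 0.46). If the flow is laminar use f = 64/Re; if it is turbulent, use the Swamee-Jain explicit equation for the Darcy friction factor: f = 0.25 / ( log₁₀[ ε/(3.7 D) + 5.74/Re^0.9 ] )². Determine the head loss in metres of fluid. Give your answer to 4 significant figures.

Q = 91.68 L/s = 91.68/1000 = 0.09168 m³/s.
Cross-sectional area A = πD²/4 = π(0.27)²/4 = 0.05726 m²; mean velocity V = Q/A = 0.09168/0.05726 = 1.601 m/s.
Reynolds number Re = ρVD/μ = 1253 · 1.601 · 0.27 / 0.54 = 1003.
Re < 2300 → laminar flow, so f = 64/Re = 64/1003 = 0.06381 (the turbulent correlation is not needed).
Total minor-loss coefficient ΣK = 2·0.78 + 1·0.46 = 2.02.
ΔP = [f·L/D + ΣK]·(ρV²/2) = [0.06381·721.7/0.27 + 2.02]·(1253·1.601²/2) = [170.6 + 2.02]·1606 = 2.772e+05 Pa.
Head loss h_f = ΔP/(ρg) = 2.772e+05/(1253·9.81) = 22.55 m.

h_f ≈ 22.55 m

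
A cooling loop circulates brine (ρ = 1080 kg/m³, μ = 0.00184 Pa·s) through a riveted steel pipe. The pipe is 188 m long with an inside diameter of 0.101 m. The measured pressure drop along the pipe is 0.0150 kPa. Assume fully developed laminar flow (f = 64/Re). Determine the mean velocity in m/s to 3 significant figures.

V ≈ 0.0138 m/s

For laminar flow, f = 64/Re with Re = ρVD/μ, so Darcy-Weisbach reduces to ΔP = 32μLV/D². Solving for V: V = ΔP·D²/(32μL) = 15·(0.101)²/(32·0.00184·188) = 0.01382 m/s.
Check: Re = ρVD/μ = 1080·0.01382·0.101/0.00184 = 819.5 < 2300, so the laminar assumption holds.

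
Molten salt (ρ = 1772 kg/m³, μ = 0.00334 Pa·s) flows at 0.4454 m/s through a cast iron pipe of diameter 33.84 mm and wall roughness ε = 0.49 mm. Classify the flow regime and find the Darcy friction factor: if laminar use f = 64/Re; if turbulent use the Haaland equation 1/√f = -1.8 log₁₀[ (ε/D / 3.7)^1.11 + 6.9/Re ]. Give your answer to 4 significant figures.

Re = ρVD/μ = 1772·0.4454·0.03384/0.00334 = 7996.
Re > 4000 → turbulent. ε/D = 0.00049/0.03384 = 0.0145; Haaland: 1/√f = -1.8 log₁₀[0.00213 + 0.000863] = 4.544, so f = 0.04843.

f ≈ 0.04843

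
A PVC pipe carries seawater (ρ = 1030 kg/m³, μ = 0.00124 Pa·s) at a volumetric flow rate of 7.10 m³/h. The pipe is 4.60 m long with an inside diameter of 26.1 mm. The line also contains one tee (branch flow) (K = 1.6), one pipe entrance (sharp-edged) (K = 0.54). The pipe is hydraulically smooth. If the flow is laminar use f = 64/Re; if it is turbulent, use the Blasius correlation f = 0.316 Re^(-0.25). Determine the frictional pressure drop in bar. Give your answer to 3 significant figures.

Q = 7.10 m³/h = 7.10/3600 = 0.001972 m³/s.
Cross-sectional area A = πD²/4 = π(0.0261)²/4 = 0.000535 m²; mean velocity V = Q/A = 0.001972/0.000535 = 3.686 m/s.
Reynolds number Re = ρVD/μ = 1030 · 3.686 · 0.0261 / 0.00124 = 7.992e+04.
Re > 4000 → turbulent. Smooth-pipe (Blasius): f = 0.316 Re^(-0.25) = 0.316/(7.992e+04)^0.25 = 0.01879.
Total minor-loss coefficient ΣK = 1·1.6 + 1·0.54 = 2.14.
ΔP = [f·L/D + ΣK]·(ρV²/2) = [0.01879·4.6/0.0261 + 2.14]·(1030·3.686²/2) = [3.312 + 2.14]·6998 = 3.816e+04 Pa.
ΔP = 3.816e+04 Pa = 0.382 bar.

ΔP ≈ 0.382 bar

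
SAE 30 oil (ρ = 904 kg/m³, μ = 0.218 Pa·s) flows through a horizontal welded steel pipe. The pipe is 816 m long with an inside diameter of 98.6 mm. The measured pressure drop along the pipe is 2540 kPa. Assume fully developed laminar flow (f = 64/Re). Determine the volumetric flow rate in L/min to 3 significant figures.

For laminar flow, f = 64/Re with Re = ρVD/μ, so Darcy-Weisbach reduces to ΔP = 32μLV/D². Solving for V: V = ΔP·D²/(32μL) = 2.54e+06·(0.0986)²/(32·0.218·816) = 4.338 m/s.
Check: Re = ρVD/μ = 904·4.338·0.0986/0.218 = 1774 < 2300, so the laminar assumption holds.
Q = V·A = 4.338·(π/4·0.0986²) = 0.03312 m³/s = 1990 L/min.

Q ≈ 1990 L/min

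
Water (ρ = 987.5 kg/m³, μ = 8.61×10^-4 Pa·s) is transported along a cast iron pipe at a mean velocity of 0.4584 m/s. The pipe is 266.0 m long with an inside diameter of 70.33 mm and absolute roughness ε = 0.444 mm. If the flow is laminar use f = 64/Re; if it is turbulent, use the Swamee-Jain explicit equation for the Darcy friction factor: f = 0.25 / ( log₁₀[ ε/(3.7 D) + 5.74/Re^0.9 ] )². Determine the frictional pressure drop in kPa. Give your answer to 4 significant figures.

ΔP ≈ 13.79 kPa

Reynolds number Re = ρVD/μ = 987.5 · 0.4584 · 0.07033 / 0.000861 = 3.698e+04.
Re > 4000 → turbulent. Relative roughness ε/D = 0.000444/0.07033 = 0.00631. Swamee-Jain: f = 0.25/(log₁₀[0.00631/3.7 + 5.74/3.698e+04^0.9])² = 0.25/(log₁₀[0.00171 + 0.000444])² = 0.25/(-2.667)² = 0.03514.
Darcy-Weisbach: ΔP = f(L/D)(ρV²/2) = 0.03514·(266/0.07033)·(987.5·0.4584²/2) = 0.03514·3782·103.8 = 1.379e+04 Pa.
ΔP = 1.379e+04 Pa = 13.79 kPa.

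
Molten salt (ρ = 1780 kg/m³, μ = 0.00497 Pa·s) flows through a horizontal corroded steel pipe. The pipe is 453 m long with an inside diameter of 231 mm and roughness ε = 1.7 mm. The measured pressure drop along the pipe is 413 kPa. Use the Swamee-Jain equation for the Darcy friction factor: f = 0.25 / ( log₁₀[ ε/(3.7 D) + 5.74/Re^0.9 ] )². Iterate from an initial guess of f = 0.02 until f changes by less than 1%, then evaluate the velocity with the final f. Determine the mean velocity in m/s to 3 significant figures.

Rearranging Darcy-Weisbach: V = √(2·ΔP·D/(f·L·ρ)). With ε/D = 0.0017/0.231 = 0.00736, iterate starting from f = 0.02:
  f = 0.02 → V = √(2·4.13e+05·0.231/(0.02·453·1780)) = 3.44 m/s; Re = ρVD/μ = 2.846e+05; f → 0.03465
  f = 0.03465 → V = 2.613 m/s; Re = 2.162e+05; f → 0.03476
Converged (Δf/f < 1%). With the final f = 0.03476: V = √(2·4.13e+05·0.231/(0.03476·453·1780)) = 2.609 m/s.

V ≈ 2.61 m/s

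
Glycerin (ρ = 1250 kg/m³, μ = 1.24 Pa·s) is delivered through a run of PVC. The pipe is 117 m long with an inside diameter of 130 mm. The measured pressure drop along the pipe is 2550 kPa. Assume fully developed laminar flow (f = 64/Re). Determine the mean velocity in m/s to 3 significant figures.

For laminar flow, f = 64/Re with Re = ρVD/μ, so Darcy-Weisbach reduces to ΔP = 32μLV/D². Solving for V: V = ΔP·D²/(32μL) = 2.55e+06·(0.13)²/(32·1.24·117) = 9.283 m/s.
Check: Re = ρVD/μ = 1250·9.283·0.13/1.24 = 1216 < 2300, so the laminar assumption holds.

V ≈ 9.28 m/s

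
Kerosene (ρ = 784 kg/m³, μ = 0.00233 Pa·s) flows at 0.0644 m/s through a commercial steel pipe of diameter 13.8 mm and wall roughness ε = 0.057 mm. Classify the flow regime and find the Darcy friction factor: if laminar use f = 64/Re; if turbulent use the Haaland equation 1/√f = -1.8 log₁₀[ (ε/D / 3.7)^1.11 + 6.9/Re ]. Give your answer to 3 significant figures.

Re = ρVD/μ = 784·0.0644·0.0138/0.00233 = 299.
Re < 2300 → laminar, so f = 64/Re = 0.214 (roughness is irrelevant in laminar flow).

f ≈ 0.214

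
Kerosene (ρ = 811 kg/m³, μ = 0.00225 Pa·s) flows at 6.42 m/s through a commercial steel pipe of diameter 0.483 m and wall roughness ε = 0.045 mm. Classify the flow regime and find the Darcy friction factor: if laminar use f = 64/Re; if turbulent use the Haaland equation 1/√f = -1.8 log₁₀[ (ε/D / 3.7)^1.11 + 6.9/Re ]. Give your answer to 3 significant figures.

Re = ρVD/μ = 811·6.42·0.483/0.00225 = 1.118e+06.
Re > 4000 → turbulent. ε/D = 4.5e-05/0.483 = 9.32e-05; Haaland: 1/√f = -1.8 log₁₀[7.86e-06 + 6.17e-06] = 8.735, so f = 0.01311.

f ≈ 0.0131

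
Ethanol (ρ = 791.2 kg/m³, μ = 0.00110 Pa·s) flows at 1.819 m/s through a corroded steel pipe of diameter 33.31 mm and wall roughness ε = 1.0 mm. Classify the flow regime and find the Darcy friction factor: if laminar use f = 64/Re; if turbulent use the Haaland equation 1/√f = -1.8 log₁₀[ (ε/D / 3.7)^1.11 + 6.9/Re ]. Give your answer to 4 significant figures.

Re = ρVD/μ = 791.2·1.819·0.03331/0.0011 = 4.358e+04.
Re > 4000 → turbulent. ε/D = 0.001/0.03331 = 0.03; Haaland: 1/√f = -1.8 log₁₀[0.00478 + 0.000158] = 4.152, so f = 0.05801.

f ≈ 0.05801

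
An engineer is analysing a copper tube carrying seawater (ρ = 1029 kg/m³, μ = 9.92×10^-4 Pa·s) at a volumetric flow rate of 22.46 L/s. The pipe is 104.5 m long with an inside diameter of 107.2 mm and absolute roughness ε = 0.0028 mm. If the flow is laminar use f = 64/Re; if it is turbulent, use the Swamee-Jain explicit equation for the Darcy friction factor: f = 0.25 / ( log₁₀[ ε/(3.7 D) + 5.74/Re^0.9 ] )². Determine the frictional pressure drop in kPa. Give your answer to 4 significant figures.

ΔP ≈ 46.22 kPa

Q = 22.46 L/s = 22.46/1000 = 0.02246 m³/s.
Cross-sectional area A = πD²/4 = π(0.1072)²/4 = 0.009026 m²; mean velocity V = Q/A = 0.02246/0.009026 = 2.488 m/s.
Reynolds number Re = ρVD/μ = 1029 · 2.488 · 0.1072 / 0.000992 = 2.767e+05.
Re > 4000 → turbulent. Relative roughness ε/D = 2.8e-06/0.1072 = 2.61e-05. Swamee-Jain: f = 0.25/(log₁₀[2.61e-05/3.7 + 5.74/2.767e+05^0.9])² = 0.25/(log₁₀[7.06e-06 + 7.26e-05])² = 0.25/(-4.099)² = 0.01488.
Darcy-Weisbach: ΔP = f(L/D)(ρV²/2) = 0.01488·(104.5/0.1072)·(1029·2.488²/2) = 0.01488·974.8·3186 = 4.622e+04 Pa.
ΔP = 4.622e+04 Pa = 46.22 kPa.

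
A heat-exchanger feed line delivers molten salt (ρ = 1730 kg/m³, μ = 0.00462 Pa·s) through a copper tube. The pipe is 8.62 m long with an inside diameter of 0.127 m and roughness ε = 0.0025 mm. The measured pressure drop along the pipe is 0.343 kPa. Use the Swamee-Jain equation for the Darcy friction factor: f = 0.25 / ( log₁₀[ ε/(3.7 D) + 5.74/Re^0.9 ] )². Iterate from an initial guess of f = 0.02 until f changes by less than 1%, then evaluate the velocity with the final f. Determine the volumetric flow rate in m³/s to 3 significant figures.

Q ≈ 0.00613 m³/s

Rearranging Darcy-Weisbach: V = √(2·ΔP·D/(f·L·ρ)). With ε/D = 2.5e-06/0.127 = 1.97e-05, iterate starting from f = 0.02:
  f = 0.02 → V = √(2·343·0.127/(0.02·8.62·1730)) = 0.5405 m/s; Re = ρVD/μ = 2.57e+04; f → 0.02432
  f = 0.02432 → V = 0.4901 m/s; Re = 2.331e+04; f → 0.0249
  f = 0.0249 → V = 0.4844 m/s; Re = 2.303e+04; f → 0.02498
Converged (Δf/f < 1%). With the final f = 0.02498: V = √(2·343·0.127/(0.02498·8.62·1730)) = 0.4837 m/s.
Q = V·A = 0.4837·(π/4·0.127²) = 0.006127 m³/s = 0.00613 m³/s.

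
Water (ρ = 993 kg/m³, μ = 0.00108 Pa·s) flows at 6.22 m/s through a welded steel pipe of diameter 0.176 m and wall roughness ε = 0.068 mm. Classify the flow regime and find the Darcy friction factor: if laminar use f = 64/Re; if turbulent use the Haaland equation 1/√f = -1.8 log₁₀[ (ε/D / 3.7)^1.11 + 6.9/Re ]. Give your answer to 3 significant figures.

Re = ρVD/μ = 993·6.22·0.176/0.00108 = 1.007e+06.
Re > 4000 → turbulent. ε/D = 6.8e-05/0.176 = 0.000386; Haaland: 1/√f = -1.8 log₁₀[3.81e-05 + 6.86e-06] = 7.825, so f = 0.01633.

f ≈ 0.0163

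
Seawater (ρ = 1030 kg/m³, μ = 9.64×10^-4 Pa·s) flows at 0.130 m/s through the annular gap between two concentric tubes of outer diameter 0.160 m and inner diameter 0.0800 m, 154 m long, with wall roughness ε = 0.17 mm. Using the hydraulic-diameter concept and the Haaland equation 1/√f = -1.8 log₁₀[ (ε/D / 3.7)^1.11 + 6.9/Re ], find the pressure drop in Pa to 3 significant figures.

Hydraulic diameter D_h = 4A/P = D_o - D_i = 0.16 - 0.08 = 0.08 m.
Re = ρVD_h/μ = 1030·0.13·0.08/0.000964 = 1.111e+04.
ε/D_h = 0.00017/0.08 = 0.00213; Haaland gives 1/√f = -1.8 log₁₀[0.000253+0.000621] = 5.506, so f = 0.03299.
ΔP = f(L/D_h)(ρV²/2) = 0.03299·154/0.08·8.704 = 552.7 Pa.

ΔP ≈ 553 Pa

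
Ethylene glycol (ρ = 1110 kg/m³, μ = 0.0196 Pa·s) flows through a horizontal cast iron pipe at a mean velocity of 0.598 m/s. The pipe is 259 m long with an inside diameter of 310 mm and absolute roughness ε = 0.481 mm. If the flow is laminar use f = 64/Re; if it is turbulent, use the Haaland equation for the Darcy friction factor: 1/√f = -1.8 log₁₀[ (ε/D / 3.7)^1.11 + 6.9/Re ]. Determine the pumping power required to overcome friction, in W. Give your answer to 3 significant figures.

P ≈ 244 W

Reynolds number Re = ρVD/μ = 1110 · 0.598 · 0.31 / 0.0196 = 1.05e+04.
Re > 4000 → turbulent. Relative roughness ε/D = 0.000481/0.31 = 0.00155. Haaland: 1/√f = -1.8 log₁₀[(0.00155/3.7)^1.11 + 6.9/1.05e+04] = -1.8 log₁₀[0.000178 + 0.000657] = 5.54, so f = 0.03258.
Darcy-Weisbach: ΔP = f(L/D)(ρV²/2) = 0.03258·(259/0.31)·(1110·0.598²/2) = 0.03258·835.5·198.5 = 5402 Pa.
Q = V·A = 0.598·0.07548 = 0.04514 m³/s.
Pumping power P = QΔP = 0.04514·5402 = 243.8 W = 244 W.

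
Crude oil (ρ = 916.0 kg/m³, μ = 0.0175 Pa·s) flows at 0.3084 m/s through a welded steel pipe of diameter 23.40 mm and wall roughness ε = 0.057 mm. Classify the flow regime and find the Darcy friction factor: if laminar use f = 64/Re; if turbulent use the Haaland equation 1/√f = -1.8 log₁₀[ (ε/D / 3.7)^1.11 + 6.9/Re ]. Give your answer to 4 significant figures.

Re = ρVD/μ = 916·0.3084·0.0234/0.0175 = 377.7.
Re < 2300 → laminar, so f = 64/Re = 0.1694 (roughness is irrelevant in laminar flow).

f ≈ 0.1694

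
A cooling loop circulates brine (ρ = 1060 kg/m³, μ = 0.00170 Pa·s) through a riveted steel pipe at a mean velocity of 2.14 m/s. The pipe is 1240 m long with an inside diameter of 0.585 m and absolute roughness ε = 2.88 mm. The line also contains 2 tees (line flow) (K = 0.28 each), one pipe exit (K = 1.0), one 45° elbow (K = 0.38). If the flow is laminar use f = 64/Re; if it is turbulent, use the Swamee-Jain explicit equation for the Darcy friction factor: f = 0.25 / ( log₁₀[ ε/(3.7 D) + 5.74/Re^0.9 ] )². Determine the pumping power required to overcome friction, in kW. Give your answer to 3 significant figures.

Reynolds number Re = ρVD/μ = 1060 · 2.14 · 0.585 / 0.0017 = 7.806e+05.
Re > 4000 → turbulent. Relative roughness ε/D = 0.00288/0.585 = 0.00492. Swamee-Jain: f = 0.25/(log₁₀[0.00492/3.7 + 5.74/7.806e+05^0.9])² = 0.25/(log₁₀[0.00133 + 2.86e-05])² = 0.25/(-2.867)² = 0.03042.
Total minor-loss coefficient ΣK = 2·0.28 + 1·1 + 1·0.38 = 1.94.
ΔP = [f·L/D + ΣK]·(ρV²/2) = [0.03042·1240/0.585 + 1.94]·(1060·2.14²/2) = [64.48 + 1.94]·2427 = 1.612e+05 Pa.
Q = V·A = 2.14·0.2688 = 0.5752 m³/s.
Pumping power P = QΔP = 0.5752·1.612e+05 = 92730 W = 92.7 kW.

P ≈ 92.7 kW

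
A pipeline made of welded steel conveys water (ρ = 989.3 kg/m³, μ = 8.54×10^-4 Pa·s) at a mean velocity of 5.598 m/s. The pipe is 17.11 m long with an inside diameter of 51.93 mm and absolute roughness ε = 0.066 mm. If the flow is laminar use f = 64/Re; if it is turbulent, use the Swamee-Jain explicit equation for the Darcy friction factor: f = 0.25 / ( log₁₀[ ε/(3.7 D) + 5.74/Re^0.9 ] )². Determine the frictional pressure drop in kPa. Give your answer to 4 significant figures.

ΔP ≈ 110.9 kPa

Reynolds number Re = ρVD/μ = 989.3 · 5.598 · 0.05193 / 0.000854 = 3.368e+05.
Re > 4000 → turbulent. Relative roughness ε/D = 6.6e-05/0.05193 = 0.00127. Swamee-Jain: f = 0.25/(log₁₀[0.00127/3.7 + 5.74/3.368e+05^0.9])² = 0.25/(log₁₀[0.000343 + 6.09e-05])² = 0.25/(-3.393)² = 0.02171.
Darcy-Weisbach: ΔP = f(L/D)(ρV²/2) = 0.02171·(17.11/0.05193)·(989.3·5.598²/2) = 0.02171·329.5·1.55e+04 = 1.109e+05 Pa.
ΔP = 1.109e+05 Pa = 110.9 kPa.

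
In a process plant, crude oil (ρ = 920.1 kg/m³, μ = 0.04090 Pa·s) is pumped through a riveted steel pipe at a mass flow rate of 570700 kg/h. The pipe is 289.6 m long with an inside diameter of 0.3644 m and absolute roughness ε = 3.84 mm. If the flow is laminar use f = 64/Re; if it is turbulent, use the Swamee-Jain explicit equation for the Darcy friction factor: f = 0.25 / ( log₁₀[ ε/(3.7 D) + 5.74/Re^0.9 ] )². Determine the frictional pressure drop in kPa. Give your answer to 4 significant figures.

ΔP ≈ 43.17 kPa

ṁ = 570700 kg/h = 570700/3600 = 158.5 kg/s.
A = πD²/4 = π(0.3644)²/4 = 0.1043 m²; mean velocity V = ṁ/(ρA) = 158.5/(920.1 · 0.1043) = 1.652 m/s.
Reynolds number Re = ρVD/μ = 920.1 · 1.652 · 0.3644 / 0.0409 = 1.354e+04.
Re > 4000 → turbulent. Relative roughness ε/D = 0.00384/0.3644 = 0.0105. Swamee-Jain: f = 0.25/(log₁₀[0.0105/3.7 + 5.74/1.354e+04^0.9])² = 0.25/(log₁₀[0.00285 + 0.0011])² = 0.25/(-2.404)² = 0.04326.
Darcy-Weisbach: ΔP = f(L/D)(ρV²/2) = 0.04326·(289.6/0.3644)·(920.1·1.652²/2) = 0.04326·794.7·1256 = 4.317e+04 Pa.
ΔP = 4.317e+04 Pa = 43.17 kPa.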